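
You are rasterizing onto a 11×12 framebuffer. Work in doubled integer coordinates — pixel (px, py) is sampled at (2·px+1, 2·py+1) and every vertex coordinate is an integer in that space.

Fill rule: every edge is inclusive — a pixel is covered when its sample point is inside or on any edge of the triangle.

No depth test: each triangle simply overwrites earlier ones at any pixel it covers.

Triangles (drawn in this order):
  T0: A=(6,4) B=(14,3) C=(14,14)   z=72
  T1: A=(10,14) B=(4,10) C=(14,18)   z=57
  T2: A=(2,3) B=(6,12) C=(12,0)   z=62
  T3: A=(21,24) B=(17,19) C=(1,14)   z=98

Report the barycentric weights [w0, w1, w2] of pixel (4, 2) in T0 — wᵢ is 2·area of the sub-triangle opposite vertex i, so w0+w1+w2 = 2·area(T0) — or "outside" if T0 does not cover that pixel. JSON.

T0:
  2·area = 88
  edge (6, 4)→(14, 3): d=(8,-1) inclusive
  edge (14, 3)→(14, 14): d=(0,11) inclusive
  edge (14, 14)→(6, 4): d=(-8,-10) inclusive
    (3,2)@(7, 5): e=[9,77,2] → █
    (4,2)@(9, 5): e=[11,55,22] → █
    (5,2)@(11, 5): e=[13,33,42] → █
    (6,2)@(13, 5): e=[15,11,62] → █
    (7,2)@(15, 5): e=[17,-11,82] → ·
    (3,3)@(7, 7): e=[25,77,-14] → ·
    (4,3)@(9, 7): e=[27,55,6] → █
    (7,3)@(15, 7): e=[33,-11,66] → ·
    (4,4)@(9, 9): e=[43,55,-10] → ·
    (5,4)@(11, 9): e=[45,33,10] → █
    (7,4)@(15, 9): e=[49,-11,50] → ·
    (5,5)@(11, 11): e=[61,33,-6] → ·
  covered (10 px):
    · · · · · · · · · · ·
    · · · · · · · · · · ·
    · · · █ █ █ █ · · · ·
    · · · · █ █ █ · · · ·
    · · · · · █ █ · · · ·
    · · · · · · █ · · · ·
    · · · · · · · · · · ·
    · · · · · · · · · · ·
    · · · · · · · · · · ·
    · · · · · · · · · · ·
    · · · · · · · · · · ·
    · · · · · · · · · · ·
T1:
  2·area = 8  (B↔C swapped to make it positive)
  edge (10, 14)→(14, 18): d=(4,4) inclusive
  edge (14, 18)→(4, 10): d=(-10,-8) inclusive
  edge (4, 10)→(10, 14): d=(6,4) inclusive
    (0,2)@(1, 5): e=[0,26,-18] → ·  [on edge]
    (1,3)@(3, 7): e=[0,22,-14] → ·  [on edge]
    (2,4)@(5, 9): e=[0,18,-10] → ·  [on edge]
    (3,5)@(7, 11): e=[0,14,-6] → ·  [on edge]
    (4,6)@(9, 13): e=[0,10,-2] → ·  [on edge]
    (5,7)@(11, 15): e=[0,6,2] → █  [on edge]
    (6,7)@(13, 15): e=[-8,22,-6] → ·
    (5,8)@(11, 17): e=[8,-14,14] → ·
    (6,8)@(13, 17): e=[0,2,6] → █  [on edge]
    (7,8)@(15, 17): e=[-8,18,-2] → ·
    (6,9)@(13, 19): e=[8,-18,18] → ·
    (7,9)@(15, 19): e=[0,-2,10] → ·  [on edge]
    (8,10)@(17, 21): e=[0,-6,14] → ·  [on edge]
    (9,11)@(19, 23): e=[0,-10,18] → ·  [on edge]
  covered (2 px):
    · · · · · · · · · · ·
    · · · · · · · · · · ·
    · · · · · · · · · · ·
    · · · · · · · · · · ·
    · · · · · · · · · · ·
    · · · · · · · · · · ·
    · · · · · · · · · · ·
    · · · · · █ · · · · ·
    · · · · · · █ · · · ·
    · · · · · · · · · · ·
    · · · · · · · · · · ·
    · · · · · · · · · · ·
T2:
  2·area = 102  (B↔C swapped to make it positive)
  edge (2, 3)→(12, 0): d=(10,-3) inclusive
  edge (12, 0)→(6, 12): d=(-6,12) inclusive
  edge (6, 12)→(2, 3): d=(-4,-9) inclusive
    (4,0)@(9, 1): e=[1,30,71] → █
    (5,0)@(11, 1): e=[7,6,89] → █
    (6,0)@(13, 1): e=[13,-18,107] → ·
    (1,1)@(3, 3): e=[3,90,9] → █
    (2,1)@(5, 3): e=[9,66,27] → █
    (3,1)@(7, 3): e=[15,42,45] → █
    (5,1)@(11, 3): e=[27,-6,81] → ·
    (1,2)@(3, 5): e=[23,78,1] → █
    (5,2)@(11, 5): e=[47,-18,73] → ·
    (1,3)@(3, 7): e=[43,66,-7] → ·
    (2,3)@(5, 7): e=[49,42,11] → █
    (4,3)@(9, 7): e=[61,-6,47] → ·
  covered (14 px):
    · · · · █ █ · · · · ·
    · █ █ █ █ · · · · · ·
    · █ █ █ █ · · · · · ·
    · · █ █ · · · · · · ·
    · · █ █ · · · · · · ·
    · · · · · · · · · · ·
    · · · · · · · · · · ·
    · · · · · · · · · · ·
    · · · · · · · · · · ·
    · · · · · · · · · · ·
    · · · · · · · · · · ·
    · · · · · · · · · · ·
T3:
  2·area = 60  (B↔C swapped to make it positive)
  edge (21, 24)→(1, 14): d=(-20,-10) inclusive
  edge (1, 14)→(17, 19): d=(16,5) inclusive
  edge (17, 19)→(21, 24): d=(4,5) inclusive
    (4,4)@(9, 9): e=[180,-120,0] → ·  [on edge]
    (1,7)@(3, 15): e=[0,6,54] → █  [on edge]
    (2,7)@(5, 15): e=[20,-4,44] → ·
    (1,8)@(3, 17): e=[-40,38,62] → ·
    (3,8)@(7, 17): e=[0,18,42] → █  [on edge]
    (4,8)@(9, 17): e=[20,8,32] → █
    (5,8)@(11, 17): e=[40,-2,22] → ·
    (3,9)@(7, 19): e=[-40,50,50] → ·
    (4,9)@(9, 19): e=[-20,40,40] → ·
    (5,9)@(11, 19): e=[0,30,30] → █  [on edge]
    (6,9)@(13, 19): e=[20,20,20] → █
    (7,9)@(15, 19): e=[40,10,10] → █
    (8,9)@(17, 19): e=[60,0,0] → █  [on edge]
    (7,10)@(15, 21): e=[0,42,18] → █  [on edge]
    (9,11)@(19, 23): e=[0,54,6] → █  [on edge]
  covered (10 px):
    · · · · · · · · · · ·
    · · · · · · · · · · ·
    · · · · · · · · · · ·
    · · · · · · · · · · ·
    · · · · · · · · · · ·
    · · · · · · · · · · ·
    · · · · · · · · · · ·
    · █ · · · · · · · · ·
    · · · █ █ · · · · · ·
    · · · · · █ █ █ █ · ·
    · · · · · · · █ █ · ·
    · · · · · · · · · █ ·

Result: [55,22,11]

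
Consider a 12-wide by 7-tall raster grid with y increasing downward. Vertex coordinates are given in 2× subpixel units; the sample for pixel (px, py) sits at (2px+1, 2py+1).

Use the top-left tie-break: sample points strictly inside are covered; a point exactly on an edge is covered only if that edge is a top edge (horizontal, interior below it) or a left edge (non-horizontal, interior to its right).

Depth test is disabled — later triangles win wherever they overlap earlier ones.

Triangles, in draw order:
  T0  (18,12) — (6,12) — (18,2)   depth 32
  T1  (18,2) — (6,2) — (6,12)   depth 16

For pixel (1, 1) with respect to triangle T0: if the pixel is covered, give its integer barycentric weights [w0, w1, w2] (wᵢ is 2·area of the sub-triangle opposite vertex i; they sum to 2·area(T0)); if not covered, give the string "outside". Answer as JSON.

T0:
  2·area = 120
  edge (18, 12)→(6, 12): d=(-12,0) right/bottom  bias=-1
  edge (6, 12)→(18, 2): d=(12,-10) top-left  bias=+0
  edge (18, 2)→(18, 12): d=(0,10) right/bottom  bias=-1
    (8,1)@(17, 3): e=[108,2,10] → █
    (9,1)@(19, 3): e=[108,22,-10] → ·
    (7,2)@(15, 5): e=[84,6,30] → █
    (9,2)@(19, 5): e=[84,46,-10] → ·
    (6,3)@(13, 7): e=[60,10,50] → █
    (9,3)@(19, 7): e=[60,70,-10] → ·
    (5,4)@(11, 9): e=[36,14,70] → █
    (9,4)@(19, 9): e=[36,94,-10] → ·
    (4,5)@(9, 11): e=[12,18,90] → █
    (9,5)@(19, 11): e=[12,118,-10] → ·
    (4,6)@(9, 13): e=[-12,42,90] → ·
    (5,6)@(11, 13): e=[-12,62,70] → ·
  covered (15 px):
    · · · · · · · · · · · ·
    · · · · · · · · █ · · ·
    · · · · · · · █ █ · · ·
    · · · · · · █ █ █ · · ·
    · · · · · █ █ █ █ · · ·
    · · · · █ █ █ █ █ · · ·
    · · · · · · · · · · · ·
T1:
  2·area = 120  (B↔C swapped to make it positive)
  edge (18, 2)→(6, 12): d=(-12,10) right/bottom  bias=-1
  edge (6, 12)→(6, 2): d=(0,-10) top-left  bias=+0
  edge (6, 2)→(18, 2): d=(12,0) top-left  bias=+0
    (3,1)@(7, 3): e=[98,10,12] → █
    (4,1)@(9, 3): e=[78,30,12] → █
    (5,1)@(11, 3): e=[58,50,12] → █
    (6,1)@(13, 3): e=[38,70,12] → █
    (7,1)@(15, 3): e=[18,90,12] → █
    (8,1)@(17, 3): e=[-2,110,12] → ·
    (3,2)@(7, 5): e=[74,10,36] → █
    (7,2)@(15, 5): e=[-6,90,36] → ·
    (3,3)@(7, 7): e=[50,10,60] → █
    (6,3)@(13, 7): e=[-10,70,60] → ·
    (3,4)@(7, 9): e=[26,10,84] → █
    (5,4)@(11, 9): e=[-14,50,84] → ·
  covered (15 px):
    · · · · · · · · · · · ·
    · · · █ █ █ █ █ · · · ·
    · · · █ █ █ █ · · · · ·
    · · · █ █ █ · · · · · ·
    · · · █ █ · · · · · · ·
    · · · █ · · · · · · · ·
    · · · · · · · · · · · ·

Result: "outside"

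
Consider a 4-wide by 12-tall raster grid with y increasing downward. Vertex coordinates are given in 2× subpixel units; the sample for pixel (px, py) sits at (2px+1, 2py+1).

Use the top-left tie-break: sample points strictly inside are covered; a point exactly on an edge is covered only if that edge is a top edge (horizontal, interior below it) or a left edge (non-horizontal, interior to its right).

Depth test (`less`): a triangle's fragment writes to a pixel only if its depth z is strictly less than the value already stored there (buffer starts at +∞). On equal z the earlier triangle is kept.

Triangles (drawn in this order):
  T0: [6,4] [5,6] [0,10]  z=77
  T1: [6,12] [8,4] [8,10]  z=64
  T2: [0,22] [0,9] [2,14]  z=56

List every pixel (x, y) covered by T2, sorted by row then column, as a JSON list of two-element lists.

T0:
  2·area = 6
  edge (6, 4)→(5, 6): d=(-1,2) right/bottom  bias=-1
  edge (5, 6)→(0, 10): d=(-5,4) right/bottom  bias=-1
  edge (0, 10)→(6, 4): d=(6,-6) top-left  bias=+0
    (3,1)@(7, 3): e=[-1,7,0] → ·  [on edge]
    (2,2)@(5, 5): e=[1,5,0] → #  [on edge]
    (3,2)@(7, 5): e=[-3,-3,12] → ·
    (1,3)@(3, 7): e=[3,3,0] → #  [on edge]
    (2,3)@(5, 7): e=[-1,-5,12] → ·
    (0,4)@(1, 9): e=[5,1,0] → #  [on edge]
    (1,4)@(3, 9): e=[1,-7,12] → ·
    (0,5)@(1, 11): e=[3,-9,12] → ·
  covered (3 px):
    · · · ·
    · · · ·
    · · # ·
    · # · ·
    # · · ·
    · · · ·
    · · · ·
    · · · ·
    · · · ·
    · · · ·
    · · · ·
    · · · ·
T1:
  2·area = 12
  edge (6, 12)→(8, 4): d=(2,-8) top-left  bias=+0
  edge (8, 4)→(8, 10): d=(0,6) right/bottom  bias=-1
  edge (8, 10)→(6, 12): d=(-2,2) right/bottom  bias=-1
    (3,4)@(7, 9): e=[2,6,4] → #
    (3,5)@(7, 11): e=[6,6,0] → ·  [on edge]
    (2,6)@(5, 13): e=[-6,18,0] → ·  [on edge]
    (1,7)@(3, 15): e=[-18,30,0] → ·  [on edge]
    (0,8)@(1, 17): e=[-30,42,0] → ·  [on edge]
  covered (1 px):
    · · · ·
    · · · ·
    · · · ·
    · · · ·
    · · · #
    · · · ·
    · · · ·
    · · · ·
    · · · ·
    · · · ·
    · · · ·
    · · · ·
T2:
  2·area = 26
  edge (0, 22)→(0, 9): d=(0,-13) top-left  bias=+0
  edge (0, 9)→(2, 14): d=(2,5) right/bottom  bias=-1
  edge (2, 14)→(0, 22): d=(-2,8) right/bottom  bias=-1
    (0,6)@(1, 13): e=[13,3,10] → #
    (1,6)@(3, 13): e=[39,-7,-6] → ·
    (0,7)@(1, 15): e=[13,7,6] → #
    (1,7)@(3, 15): e=[39,-3,-10] → ·
    (0,8)@(1, 17): e=[13,11,2] → #
    (1,8)@(3, 17): e=[39,1,-14] → ·
    (0,9)@(1, 19): e=[13,15,-2] → ·
  covered (3 px):
    · · · ·
    · · · ·
    · · · ·
    · · · ·
    · · · ·
    · · · ·
    # · · ·
    # · · ·
    # · · ·
    · · · ·
    · · · ·
    · · · ·

Final: [[0,6],[0,7],[0,8]]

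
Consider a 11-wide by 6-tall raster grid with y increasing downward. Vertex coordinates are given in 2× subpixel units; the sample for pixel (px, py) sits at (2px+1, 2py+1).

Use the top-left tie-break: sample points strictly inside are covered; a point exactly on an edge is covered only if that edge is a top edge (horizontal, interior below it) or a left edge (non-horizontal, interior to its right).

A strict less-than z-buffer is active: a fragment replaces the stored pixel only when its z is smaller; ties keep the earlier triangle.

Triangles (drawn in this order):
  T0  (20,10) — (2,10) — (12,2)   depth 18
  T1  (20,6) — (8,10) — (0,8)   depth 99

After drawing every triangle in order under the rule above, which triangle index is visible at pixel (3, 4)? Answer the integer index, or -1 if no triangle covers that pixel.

T0:
  2·area = 144
  edge (20, 10)→(2, 10): d=(-18,0) right/bottom  bias=-1
  edge (2, 10)→(12, 2): d=(10,-8) top-left  bias=+0
  edge (12, 2)→(20, 10): d=(8,8) right/bottom  bias=-1
    (5,0)@(11, 1): e=[162,-18,0] → .  [on edge]
    (5,1)@(11, 3): e=[126,2,16] → X
    (6,1)@(13, 3): e=[126,18,0] → .  [on edge]
    (4,2)@(9, 5): e=[90,6,48] → X
    (6,2)@(13, 5): e=[90,38,16] → X
    (7,2)@(15, 5): e=[90,54,0] → .  [on edge]
    (3,3)@(7, 7): e=[54,10,80] → X
    (7,3)@(15, 7): e=[54,74,16] → X
    (8,3)@(17, 7): e=[54,90,0] → .  [on edge]
    (2,4)@(5, 9): e=[18,14,112] → X
    (8,4)@(17, 9): e=[18,110,16] → X
    (9,4)@(19, 9): e=[18,126,0] → .  [on edge]
    (10,5)@(21, 11): e=[-18,162,0] → .  [on edge]
  covered (16 px):
    . . . . . . . . . . .
    . . . . . X . . . . .
    . . . . X X X . . . .
    . . . X X X X X . . .
    . . X X X X X X X . .
    . . . . . . . . . . .
T1:
  2·area = 56
  edge (20, 6)→(8, 10): d=(-12,4) right/bottom  bias=-1
  edge (8, 10)→(0, 8): d=(-8,-2) top-left  bias=+0
  edge (0, 8)→(20, 6): d=(20,-2) top-left  bias=+0
    (5,3)@(11, 7): e=[24,30,2] → X
    (6,3)@(13, 7): e=[16,34,6] → X
    (7,3)@(15, 7): e=[8,38,10] → X
    (8,3)@(17, 7): e=[0,42,14] → .  [on edge]
    (2,4)@(5, 9): e=[24,2,30] → X
    (3,4)@(7, 9): e=[16,6,34] → X
    (4,4)@(9, 9): e=[8,10,38] → X
    (5,4)@(11, 9): e=[0,14,42] → .  [on edge]
    (6,4)@(13, 9): e=[-8,18,46] → .
    (7,4)@(15, 9): e=[-16,22,50] → .
    (2,5)@(5, 11): e=[0,-14,70] → .  [on edge]
    (3,5)@(7, 11): e=[-8,-10,74] → .
  covered (6 px):
    . . . . . . . . . . .
    . . . . . . . . . . .
    . . . . . . . . . . .
    . . . . . X X X . . .
    . . X X X . . . . . .
    . . . . . . . . . . .

Z-buffer (winner per pixel, '.' = empty):
  . . . . . . . . . . .
  . . . . . 0 . . . . .
  . . . . 0 0 0 . . . .
  . . . 0 0 0 0 0 . . .
  . . 0 0 0 0 0 0 0 . .
  . . . . . . . . . . .

Answer: 0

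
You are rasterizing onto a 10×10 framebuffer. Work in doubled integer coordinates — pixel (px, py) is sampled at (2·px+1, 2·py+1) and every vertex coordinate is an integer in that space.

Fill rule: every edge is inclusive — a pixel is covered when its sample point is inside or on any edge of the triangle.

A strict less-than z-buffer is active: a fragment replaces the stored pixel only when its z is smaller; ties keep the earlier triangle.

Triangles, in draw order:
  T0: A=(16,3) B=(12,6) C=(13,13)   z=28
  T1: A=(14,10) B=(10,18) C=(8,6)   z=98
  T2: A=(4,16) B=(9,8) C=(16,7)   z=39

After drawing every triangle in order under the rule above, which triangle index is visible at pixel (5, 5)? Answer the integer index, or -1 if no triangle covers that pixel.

T0:
  2·area = 31  (B↔C swapped to make it positive)
  edge (16, 3)→(13, 13): d=(-3,10) inclusive
  edge (13, 13)→(12, 6): d=(-1,-7) inclusive
  edge (12, 6)→(16, 3): d=(4,-3) inclusive
    (7,2)@(15, 5): e=[4,22,5] → X
    (8,2)@(17, 5): e=[-16,36,11] → .
    (6,3)@(13, 7): e=[18,6,7] → X
    (7,3)@(15, 7): e=[-2,20,13] → .
    (6,4)@(13, 9): e=[12,4,15] → X
    (7,4)@(15, 9): e=[-8,18,21] → .
    (6,5)@(13, 11): e=[6,2,23] → X
    (7,5)@(15, 11): e=[-14,16,29] → .
    (6,6)@(13, 13): e=[0,0,31] → X  [on edge]
    (7,6)@(15, 13): e=[-20,14,37] → .
    (6,7)@(13, 15): e=[-6,-2,39] → .
  covered (5 px):
    . . . . . . . . . .
    . . . . . . . . . .
    . . . . . . . X . .
    . . . . . . X . . .
    . . . . . . X . . .
    . . . . . . X . . .
    . . . . . . X . . .
    . . . . . . . . . .
    . . . . . . . . . .
    . . . . . . . . . .
T1:
  2·area = 64
  edge (14, 10)→(10, 18): d=(-4,8) inclusive
  edge (10, 18)→(8, 6): d=(-2,-12) inclusive
  edge (8, 6)→(14, 10): d=(6,4) inclusive
    (4,3)@(9, 7): e=[52,10,2] → X
    (5,3)@(11, 7): e=[36,34,-6] → .
    (4,4)@(9, 9): e=[44,6,14] → X
    (5,4)@(11, 9): e=[28,30,6] → X
    (6,4)@(13, 9): e=[12,54,-2] → .
    (4,5)@(9, 11): e=[36,2,26] → X
    (6,5)@(13, 11): e=[4,50,10] → X
    (7,5)@(15, 11): e=[-12,74,2] → .
    (4,6)@(9, 13): e=[28,-2,38] → .
    (5,6)@(11, 13): e=[12,22,30] → X
    (6,6)@(13, 13): e=[-4,46,22] → .
    (5,7)@(11, 15): e=[4,18,42] → X
  covered (8 px):
    . . . . . . . . . .
    . . . . . . . . . .
    . . . . . . . . . .
    . . . . X . . . . .
    . . . . X X . . . .
    . . . . X X X . . .
    . . . . . X . . . .
    . . . . . X . . . .
    . . . . . . . . . .
    . . . . . . . . . .
T2:
  2·area = 51
  edge (4, 16)→(9, 8): d=(5,-8) inclusive
  edge (9, 8)→(16, 7): d=(7,-1) inclusive
  edge (16, 7)→(4, 16): d=(-12,9) inclusive
    (4,4)@(9, 9): e=[5,7,39] → X
    (5,4)@(11, 9): e=[21,9,21] → X
    (6,4)@(13, 9): e=[37,11,3] → X
    (7,4)@(15, 9): e=[53,13,-15] → .
    (4,5)@(9, 11): e=[15,21,15] → X
    (5,5)@(11, 11): e=[31,23,-3] → .
    (6,5)@(13, 11): e=[47,25,-21] → .
    (3,6)@(7, 13): e=[9,33,9] → X
    (4,6)@(9, 13): e=[25,35,-9] → .
    (2,7)@(5, 15): e=[3,45,3] → X
    (3,7)@(7, 15): e=[19,47,-15] → .
    (2,8)@(5, 17): e=[13,59,-21] → .
  covered (6 px):
    . . . . . . . . . .
    . . . . . . . . . .
    . . . . . . . . . .
    . . . . . . . . . .
    . . . . X X X . . .
    . . . . X . . . . .
    . . . X . . . . . .
    . . X . . . . . . .
    . . . . . . . . . .
    . . . . . . . . . .

Z-buffer (winner per pixel, '.' = empty):
  . . . . . . . . . .
  . . . . . . . . . .
  . . . . . . . 0 . .
  . . . . 1 . 0 . . .
  . . . . 2 2 0 . . .
  . . . . 2 1 0 . . .
  . . . 2 . 1 0 . . .
  . . 2 . . 1 . . . .
  . . . . . . . . . .
  . . . . . . . . . .

Answer: 1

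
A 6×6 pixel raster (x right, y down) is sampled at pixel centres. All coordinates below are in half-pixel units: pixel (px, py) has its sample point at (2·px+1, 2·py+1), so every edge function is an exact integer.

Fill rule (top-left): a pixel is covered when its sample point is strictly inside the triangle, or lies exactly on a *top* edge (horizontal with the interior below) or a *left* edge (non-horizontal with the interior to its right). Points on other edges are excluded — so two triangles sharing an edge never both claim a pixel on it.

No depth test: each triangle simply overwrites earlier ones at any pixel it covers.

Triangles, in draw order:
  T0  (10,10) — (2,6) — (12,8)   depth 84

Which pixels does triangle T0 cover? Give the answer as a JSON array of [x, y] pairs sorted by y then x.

T0:
  2·area = 24
  edge (10, 10)→(2, 6): d=(-8,-4) top-left  bias=+0
  edge (2, 6)→(12, 8): d=(10,2) right/bottom  bias=-1
  edge (12, 8)→(10, 10): d=(-2,2) right/bottom  bias=-1
    (2,3)@(5, 7): e=[4,4,16] → X
    (3,3)@(7, 7): e=[12,0,12] → .  [on edge]
    (2,4)@(5, 9): e=[-12,24,12] → .
    (4,4)@(9, 9): e=[4,16,4] → X
    (5,4)@(11, 9): e=[12,12,0] → .  [on edge]
    (4,5)@(9, 11): e=[-12,36,0] → .  [on edge]
  covered (2 px):
    . . . . . .
    . . . . . .
    . . . . . .
    . . X . . .
    . . . . X .
    . . . . . .

Answer: [[2,3],[4,4]]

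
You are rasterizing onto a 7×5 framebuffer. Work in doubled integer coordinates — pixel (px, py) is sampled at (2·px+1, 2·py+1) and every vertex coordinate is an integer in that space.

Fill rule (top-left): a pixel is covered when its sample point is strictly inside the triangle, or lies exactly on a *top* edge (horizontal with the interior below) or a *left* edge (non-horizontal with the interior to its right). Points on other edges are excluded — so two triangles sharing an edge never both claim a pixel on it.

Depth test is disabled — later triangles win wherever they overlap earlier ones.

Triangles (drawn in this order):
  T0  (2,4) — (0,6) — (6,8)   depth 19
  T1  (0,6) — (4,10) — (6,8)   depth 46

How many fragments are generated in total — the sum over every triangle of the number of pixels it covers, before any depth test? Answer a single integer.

T0:
  2·area = 16  (B↔C swapped to make it positive)
  edge (2, 4)→(6, 8): d=(4,4) right/bottom  bias=-1
  edge (6, 8)→(0, 6): d=(-6,-2) top-left  bias=+0
  edge (0, 6)→(2, 4): d=(2,-2) top-left  bias=+0
    (2,0)@(5, 1): e=[-24,40,0] → ·  [on edge]
    (0,1)@(1, 3): e=[0,20,-4] → ·  [on edge]
    (1,1)@(3, 3): e=[-8,24,0] → ·  [on edge]
    (0,2)@(1, 5): e=[8,8,0] → #  [on edge]
    (1,2)@(3, 5): e=[0,12,4] → ·  [on edge]
    (0,3)@(1, 7): e=[16,-4,4] → ·
    (1,3)@(3, 7): e=[8,0,8] → #  [on edge]
    (2,3)@(5, 7): e=[0,4,12] → ·  [on edge]
    (1,4)@(3, 9): e=[16,-12,12] → ·
    (3,4)@(7, 9): e=[0,-4,20] → ·  [on edge]
    (4,4)@(9, 9): e=[-8,0,24] → ·  [on edge]
  covered (2 px):
    · · · · · · ·
    · · · · · · ·
    # · · · · · ·
    · # · · · · ·
    · · · · · · ·
T1:
  2·area = 16  (B↔C swapped to make it positive)
  edge (0, 6)→(6, 8): d=(6,2) right/bottom  bias=-1
  edge (6, 8)→(4, 10): d=(-2,2) right/bottom  bias=-1
  edge (4, 10)→(0, 6): d=(-4,-4) top-left  bias=+0
    (6,0)@(13, 1): e=[-56,0,72] → ·  [on edge]
    (5,1)@(11, 3): e=[-40,0,56] → ·  [on edge]
    (4,2)@(9, 5): e=[-24,0,40] → ·  [on edge]
    (0,3)@(1, 7): e=[4,12,0] → #  [on edge]
    (1,3)@(3, 7): e=[0,8,8] → ·  [on edge]
    (3,3)@(7, 7): e=[-8,0,24] → ·  [on edge]
    (0,4)@(1, 9): e=[16,8,-8] → ·
    (1,4)@(3, 9): e=[12,4,0] → #  [on edge]
    (2,4)@(5, 9): e=[8,0,8] → ·  [on edge]
    (4,4)@(9, 9): e=[0,-8,24] → ·  [on edge]
  covered (2 px):
    · · · · · · ·
    · · · · · · ·
    · · · · · · ·
    # · · · · · ·
    · # · · · · ·

Answer: 4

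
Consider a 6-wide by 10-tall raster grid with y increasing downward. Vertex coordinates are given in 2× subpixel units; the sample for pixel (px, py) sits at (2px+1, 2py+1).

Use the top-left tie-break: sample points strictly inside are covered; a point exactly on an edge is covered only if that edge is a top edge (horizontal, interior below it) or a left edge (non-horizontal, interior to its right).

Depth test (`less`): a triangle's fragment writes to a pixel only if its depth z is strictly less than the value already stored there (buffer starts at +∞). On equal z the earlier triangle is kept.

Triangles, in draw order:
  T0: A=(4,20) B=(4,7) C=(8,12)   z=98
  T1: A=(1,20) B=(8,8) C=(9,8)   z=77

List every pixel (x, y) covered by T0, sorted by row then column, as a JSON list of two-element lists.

T0:
  2·area = 52
  edge (4, 20)→(4, 7): d=(0,-13) top-left  bias=+0
  edge (4, 7)→(8, 12): d=(4,5) right/bottom  bias=-1
  edge (8, 12)→(4, 20): d=(-4,8) right/bottom  bias=-1
    (2,4)@(5, 9): e=[13,3,36] → #
    (3,4)@(7, 9): e=[39,-7,20] → ·
    (2,5)@(5, 11): e=[13,11,28] → #
    (3,5)@(7, 11): e=[39,1,12] → #
    (4,5)@(9, 11): e=[65,-9,-4] → ·
    (2,6)@(5, 13): e=[13,19,20] → #
    (4,6)@(9, 13): e=[65,-1,-12] → ·
    (2,7)@(5, 15): e=[13,27,12] → #
    (3,7)@(7, 15): e=[39,17,-4] → ·
    (2,8)@(5, 17): e=[13,35,4] → #
    (3,8)@(7, 17): e=[39,25,-12] → ·
    (2,9)@(5, 19): e=[13,43,-4] → ·
  covered (7 px):
    · · · · · ·
    · · · · · ·
    · · · · · ·
    · · · · · ·
    · · # · · ·
    · · # # · ·
    · · # # · ·
    · · # · · ·
    · · # · · ·
    · · · · · ·
T1:
  2·area = 12
  edge (1, 20)→(8, 8): d=(7,-12) top-left  bias=+0
  edge (8, 8)→(9, 8): d=(1,0) top-left  bias=+0
  edge (9, 8)→(1, 20): d=(-8,12) right/bottom  bias=-1
    (5,2)@(11, 5): e=[15,-3,0] → ·  [on edge]
    (3,5)@(7, 11): e=[9,3,0] → ·  [on edge]
    (1,8)@(3, 17): e=[3,9,0] → ·  [on edge]
  covered (0 px):
    · · · · · ·
    · · · · · ·
    · · · · · ·
    · · · · · ·
    · · · · · ·
    · · · · · ·
    · · · · · ·
    · · · · · ·
    · · · · · ·
    · · · · · ·

Result: [[2,4],[2,5],[3,5],[2,6],[3,6],[2,7],[2,8]]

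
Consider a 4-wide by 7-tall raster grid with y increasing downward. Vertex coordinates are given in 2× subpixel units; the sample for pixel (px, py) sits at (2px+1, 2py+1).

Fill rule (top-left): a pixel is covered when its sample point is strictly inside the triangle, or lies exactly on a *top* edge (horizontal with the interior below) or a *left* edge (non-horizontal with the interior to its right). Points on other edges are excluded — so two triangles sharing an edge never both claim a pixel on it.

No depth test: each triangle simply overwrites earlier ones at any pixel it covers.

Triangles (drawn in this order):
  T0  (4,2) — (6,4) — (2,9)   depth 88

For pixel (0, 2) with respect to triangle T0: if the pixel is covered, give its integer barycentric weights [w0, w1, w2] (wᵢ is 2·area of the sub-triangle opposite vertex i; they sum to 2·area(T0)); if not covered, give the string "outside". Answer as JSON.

T0:
  2·area = 18
  edge (4, 2)→(6, 4): d=(2,2) right/bottom  bias=-1
  edge (6, 4)→(2, 9): d=(-4,5) right/bottom  bias=-1
  edge (2, 9)→(4, 2): d=(2,-7) top-left  bias=+0
    (1,0)@(3, 1): e=[0,27,-9] → ·  [on edge]
    (2,1)@(5, 3): e=[0,9,9] → ·  [on edge]
    (2,2)@(5, 5): e=[4,1,13] → #
    (3,2)@(7, 5): e=[0,-9,27] → ·  [on edge]
    (1,3)@(3, 7): e=[12,3,3] → #
    (2,3)@(5, 7): e=[8,-7,17] → ·
    (1,4)@(3, 9): e=[16,-5,7] → ·
  covered (2 px):
    · · · ·
    · · · ·
    · · # ·
    · # · ·
    · · · ·
    · · · ·
    · · · ·

Answer: "outside"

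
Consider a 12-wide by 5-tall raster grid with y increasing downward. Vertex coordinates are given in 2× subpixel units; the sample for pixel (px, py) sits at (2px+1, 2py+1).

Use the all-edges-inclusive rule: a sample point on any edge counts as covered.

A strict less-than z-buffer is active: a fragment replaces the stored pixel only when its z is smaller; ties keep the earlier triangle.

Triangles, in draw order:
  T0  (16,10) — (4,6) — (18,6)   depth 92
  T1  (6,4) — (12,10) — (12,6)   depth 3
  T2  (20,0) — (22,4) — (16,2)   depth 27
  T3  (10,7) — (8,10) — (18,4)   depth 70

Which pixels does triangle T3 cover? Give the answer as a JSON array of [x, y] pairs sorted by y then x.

T0:
  2·area = 56
  edge (16, 10)→(4, 6): d=(-12,-4) inclusive
  edge (4, 6)→(18, 6): d=(14,0) inclusive
  edge (18, 6)→(16, 10): d=(-2,4) inclusive
    (0,2)@(1, 5): e=[0,-14,70] → ·  [on edge]
    (3,3)@(7, 7): e=[0,14,42] → #  [on edge]
    (4,3)@(9, 7): e=[8,14,34] → #
    (5,3)@(11, 7): e=[16,14,26] → #
    (6,3)@(13, 7): e=[24,14,18] → #
    (7,3)@(15, 7): e=[32,14,10] → #
    (8,3)@(17, 7): e=[40,14,2] → #
    (9,3)@(19, 7): e=[48,14,-6] → ·
    (3,4)@(7, 9): e=[-24,42,38] → ·
    (4,4)@(9, 9): e=[-16,42,30] → ·
    (5,4)@(11, 9): e=[-8,42,22] → ·
    (6,4)@(13, 9): e=[0,42,14] → #  [on edge]
  covered (8 px):
    · · · · · · · · · · · ·
    · · · · · · · · · · · ·
    · · · · · · · · · · · ·
    · · · # # # # # # · · ·
    · · · · · · # # · · · ·
T1:
  2·area = 24  (B↔C swapped to make it positive)
  edge (6, 4)→(12, 6): d=(6,2) inclusive
  edge (12, 6)→(12, 10): d=(0,4) inclusive
  edge (12, 10)→(6, 4): d=(-6,-6) inclusive
    (1,0)@(3, 1): e=[-12,36,0] → ·  [on edge]
    (1,1)@(3, 3): e=[0,36,-12] → ·  [on edge]
    (2,1)@(5, 3): e=[-4,28,0] → ·  [on edge]
    (3,2)@(7, 5): e=[4,20,0] → #  [on edge]
    (4,2)@(9, 5): e=[0,12,12] → #  [on edge]
    (5,2)@(11, 5): e=[-4,4,24] → ·
    (3,3)@(7, 7): e=[16,20,-12] → ·
    (4,3)@(9, 7): e=[12,12,0] → #  [on edge]
    (5,3)@(11, 7): e=[8,4,12] → #
    (6,3)@(13, 7): e=[4,-4,24] → ·
    (7,3)@(15, 7): e=[0,-12,36] → ·  [on edge]
    (4,4)@(9, 9): e=[24,12,-12] → ·
    (5,4)@(11, 9): e=[20,4,0] → #  [on edge]
    (10,4)@(21, 9): e=[0,-36,60] → ·  [on edge]
  covered (5 px):
    · · · · · · · · · · · ·
    · · · · · · · · · · · ·
    · · · # # · · · · · · ·
    · · · · # # · · · · · ·
    · · · · · # · · · · · ·
T2:
  2·area = 20
  edge (20, 0)→(22, 4): d=(2,4) inclusive
  edge (22, 4)→(16, 2): d=(-6,-2) inclusive
  edge (16, 2)→(20, 0): d=(4,-2) inclusive
    (6,0)@(13, 1): e=[30,0,-10] → ·  [on edge]
    (9,0)@(19, 1): e=[6,12,2] → #
    (10,0)@(21, 1): e=[-2,16,6] → ·
    (9,1)@(19, 3): e=[10,0,10] → #  [on edge]
    (10,1)@(21, 3): e=[2,4,14] → #
    (11,1)@(23, 3): e=[-6,8,18] → ·
    (9,2)@(19, 5): e=[14,-12,18] → ·
    (10,2)@(21, 5): e=[6,-8,22] → ·
  covered (3 px):
    · · · · · · · · · # · ·
    · · · · · · · · · # # ·
    · · · · · · · · · · · ·
    · · · · · · · · · · · ·
    · · · · · · · · · · · ·
T3:
  2·area = 18  (B↔C swapped to make it positive)
  edge (10, 7)→(18, 4): d=(8,-3) inclusive
  edge (18, 4)→(8, 10): d=(-10,6) inclusive
  edge (8, 10)→(10, 7): d=(2,-3) inclusive
    (11,0)@(23, 1): e=[-9,0,27] → ·  [on edge]
    (5,3)@(11, 7): e=[3,12,3] → #
    (6,3)@(13, 7): e=[9,0,9] → #  [on edge]
    (7,3)@(15, 7): e=[15,-12,15] → ·
    (4,4)@(9, 9): e=[13,4,1] → #
    (5,4)@(11, 9): e=[19,-8,7] → ·
    (6,4)@(13, 9): e=[25,-20,13] → ·
  covered (3 px):
    · · · · · · · · · · · ·
    · · · · · · · · · · · ·
    · · · · · · · · · · · ·
    · · · · · # # · · · · ·
    · · · · # · · · · · · ·

Result: [[5,3],[6,3],[4,4]]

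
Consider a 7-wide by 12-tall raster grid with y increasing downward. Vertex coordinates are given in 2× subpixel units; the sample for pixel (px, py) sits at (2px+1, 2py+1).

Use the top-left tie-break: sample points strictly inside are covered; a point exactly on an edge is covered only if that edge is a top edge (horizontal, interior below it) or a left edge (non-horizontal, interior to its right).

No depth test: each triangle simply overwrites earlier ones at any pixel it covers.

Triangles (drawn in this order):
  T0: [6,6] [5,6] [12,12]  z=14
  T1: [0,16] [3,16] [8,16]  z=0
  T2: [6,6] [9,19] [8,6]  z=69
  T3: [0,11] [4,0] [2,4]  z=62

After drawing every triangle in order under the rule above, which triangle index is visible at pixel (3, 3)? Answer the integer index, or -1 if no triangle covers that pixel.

T0:
  2·area = 6  (B↔C swapped to make it positive)
  edge (6, 6)→(12, 12): d=(6,6) right/bottom  bias=-1
  edge (12, 12)→(5, 6): d=(-7,-6) top-left  bias=+0
  edge (5, 6)→(6, 6): d=(1,0) top-left  bias=+0
    (0,0)@(1, 1): e=[0,11,-5] → ·  [on edge]
    (1,1)@(3, 3): e=[0,9,-3] → ·  [on edge]
    (2,2)@(5, 5): e=[0,7,-1] → ·  [on edge]
    (3,3)@(7, 7): e=[0,5,1] → ·  [on edge]
    (4,4)@(9, 9): e=[0,3,3] → ·  [on edge]
    (5,5)@(11, 11): e=[0,1,5] → ·  [on edge]
    (6,6)@(13, 13): e=[0,-1,7] → ·  [on edge]
  covered (0 px):
    · · · · · · ·
    · · · · · · ·
    · · · · · · ·
    · · · · · · ·
    · · · · · · ·
    · · · · · · ·
    · · · · · · ·
    · · · · · · ·
    · · · · · · ·
    · · · · · · ·
    · · · · · · ·
    · · · · · · ·
T1:
  degenerate (2·area = 0) — covers nothing
T2:
  2·area = 26  (B↔C swapped to make it positive)
  edge (6, 6)→(8, 6): d=(2,0) top-left  bias=+0
  edge (8, 6)→(9, 19): d=(1,13) right/bottom  bias=-1
  edge (9, 19)→(6, 6): d=(-3,-13) top-left  bias=+0
    (3,3)@(7, 7): e=[2,14,10] → #
    (4,3)@(9, 7): e=[2,-12,36] → ·
    (3,4)@(7, 9): e=[6,16,4] → #
    (4,4)@(9, 9): e=[6,-10,30] → ·
    (3,5)@(7, 11): e=[10,18,-2] → ·
    (4,9)@(9, 19): e=[26,0,0] → ·  [on edge]
  covered (2 px):
    · · · · · · ·
    · · · · · · ·
    · · · · · · ·
    · · · # · · ·
    · · · # · · ·
    · · · · · · ·
    · · · · · · ·
    · · · · · · ·
    · · · · · · ·
    · · · · · · ·
    · · · · · · ·
    · · · · · · ·
T3:
  2·area = 6  (B↔C swapped to make it positive)
  edge (0, 11)→(2, 4): d=(2,-7) top-left  bias=+0
  edge (2, 4)→(4, 0): d=(2,-4) top-left  bias=+0
  edge (4, 0)→(0, 11): d=(-4,11) right/bottom  bias=-1
  covered (0 px):
    · · · · · · ·
    · · · · · · ·
    · · · · · · ·
    · · · · · · ·
    · · · · · · ·
    · · · · · · ·
    · · · · · · ·
    · · · · · · ·
    · · · · · · ·
    · · · · · · ·
    · · · · · · ·
    · · · · · · ·

Z-buffer (winner per pixel, '.' = empty):
  . . . . . . .
  . . . . . . .
  . . . . . . .
  . . . 2 . . .
  . . . 2 . . .
  . . . . . . .
  . . . . . . .
  . . . . . . .
  . . . . . . .
  . . . . . . .
  . . . . . . .
  . . . . . . .

Final: 2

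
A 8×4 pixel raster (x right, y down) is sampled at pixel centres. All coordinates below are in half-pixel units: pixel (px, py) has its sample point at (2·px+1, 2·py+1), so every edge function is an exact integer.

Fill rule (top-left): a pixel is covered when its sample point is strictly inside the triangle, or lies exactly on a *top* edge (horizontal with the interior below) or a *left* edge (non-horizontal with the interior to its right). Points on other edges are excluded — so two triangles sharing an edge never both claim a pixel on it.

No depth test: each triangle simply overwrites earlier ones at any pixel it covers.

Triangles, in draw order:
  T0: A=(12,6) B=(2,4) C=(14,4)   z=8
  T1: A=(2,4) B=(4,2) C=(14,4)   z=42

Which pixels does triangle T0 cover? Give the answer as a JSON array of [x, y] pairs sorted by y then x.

T0:
  2·area = 24
  edge (12, 6)→(2, 4): d=(-10,-2) top-left  bias=+0
  edge (2, 4)→(14, 4): d=(12,0) top-left  bias=+0
  edge (14, 4)→(12, 6): d=(-2,2) right/bottom  bias=-1
    (7,1)@(15, 3): e=[36,-12,0] → ·  [on edge]
    (3,2)@(7, 5): e=[0,12,12] → #  [on edge]
    (4,2)@(9, 5): e=[4,12,8] → #
    (5,2)@(11, 5): e=[8,12,4] → #
    (6,2)@(13, 5): e=[12,12,0] → ·  [on edge]
    (3,3)@(7, 7): e=[-20,36,8] → ·
    (4,3)@(9, 7): e=[-16,36,4] → ·
    (5,3)@(11, 7): e=[-12,36,0] → ·  [on edge]
  covered (3 px):
    · · · · · · · ·
    · · · · · · · ·
    · · · # # # · ·
    · · · · · · · ·
T1:
  2·area = 24
  edge (2, 4)→(4, 2): d=(2,-2) top-left  bias=+0
  edge (4, 2)→(14, 4): d=(10,2) right/bottom  bias=-1
  edge (14, 4)→(2, 4): d=(-12,0) right/bottom  bias=-1
    (2,0)@(5, 1): e=[0,-12,36] → ·  [on edge]
    (1,1)@(3, 3): e=[0,12,12] → #  [on edge]
    (2,1)@(5, 3): e=[4,8,12] → #
    (3,1)@(7, 3): e=[8,4,12] → #
    (4,1)@(9, 3): e=[12,0,12] → ·  [on edge]
    (0,2)@(1, 5): e=[0,36,-12] → ·  [on edge]
    (1,2)@(3, 5): e=[4,32,-12] → ·
    (2,2)@(5, 5): e=[8,28,-12] → ·
    (3,2)@(7, 5): e=[12,24,-12] → ·
  covered (3 px):
    · · · · · · · ·
    · # # # · · · ·
    · · · · · · · ·
    · · · · · · · ·

Answer: [[3,2],[4,2],[5,2]]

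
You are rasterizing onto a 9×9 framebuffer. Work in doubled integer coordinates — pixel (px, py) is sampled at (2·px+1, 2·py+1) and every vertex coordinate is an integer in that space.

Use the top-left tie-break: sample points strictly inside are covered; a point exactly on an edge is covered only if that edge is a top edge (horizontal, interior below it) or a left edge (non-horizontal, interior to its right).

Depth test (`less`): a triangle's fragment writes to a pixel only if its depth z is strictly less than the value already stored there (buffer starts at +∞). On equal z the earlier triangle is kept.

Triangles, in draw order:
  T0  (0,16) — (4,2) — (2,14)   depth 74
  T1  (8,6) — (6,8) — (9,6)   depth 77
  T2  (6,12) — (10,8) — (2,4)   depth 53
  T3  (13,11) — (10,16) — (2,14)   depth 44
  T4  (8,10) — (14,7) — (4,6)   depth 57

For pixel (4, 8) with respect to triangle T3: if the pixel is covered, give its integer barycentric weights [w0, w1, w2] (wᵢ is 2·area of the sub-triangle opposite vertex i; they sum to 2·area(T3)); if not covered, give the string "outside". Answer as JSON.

T0:
  2·area = 20
  edge (0, 16)→(4, 2): d=(4,-14) top-left  bias=+0
  edge (4, 2)→(2, 14): d=(-2,12) right/bottom  bias=-1
  edge (2, 14)→(0, 16): d=(-2,2) right/bottom  bias=-1
    (7,0)@(15, 1): e=[150,-130,0] → ·  [on edge]
    (6,1)@(13, 3): e=[130,-110,0] → ·  [on edge]
    (5,2)@(11, 5): e=[110,-90,0] → ·  [on edge]
    (1,3)@(3, 7): e=[6,2,12] → #
    (2,3)@(5, 7): e=[34,-22,8] → ·
    (4,3)@(9, 7): e=[90,-70,0] → ·  [on edge]
    (1,4)@(3, 9): e=[14,-2,8] → ·
    (3,4)@(7, 9): e=[70,-50,0] → ·  [on edge]
    (2,5)@(5, 11): e=[50,-30,0] → ·  [on edge]
    (0,6)@(1, 13): e=[2,14,4] → #
    (1,6)@(3, 13): e=[30,-10,0] → ·  [on edge]
    (0,7)@(1, 15): e=[10,10,0] → ·  [on edge]
  covered (2 px):
    · · · · · · · · ·
    · · · · · · · · ·
    · · · · · · · · ·
    · # · · · · · · ·
    · · · · · · · · ·
    · · · · · · · · ·
    # · · · · · · · ·
    · · · · · · · · ·
    · · · · · · · · ·
T1:
  2·area = 2  (B↔C swapped to make it positive)
  edge (8, 6)→(9, 6): d=(1,0) top-left  bias=+0
  edge (9, 6)→(6, 8): d=(-3,2) right/bottom  bias=-1
  edge (6, 8)→(8, 6): d=(2,-2) top-left  bias=+0
    (6,0)@(13, 1): e=[-5,7,0] → ·  [on edge]
    (5,1)@(11, 3): e=[-3,5,0] → ·  [on edge]
    (4,2)@(9, 5): e=[-1,3,0] → ·  [on edge]
    (3,3)@(7, 7): e=[1,1,0] → #  [on edge]
    (4,3)@(9, 7): e=[1,-3,4] → ·
    (2,4)@(5, 9): e=[3,-1,0] → ·  [on edge]
    (3,4)@(7, 9): e=[3,-5,4] → ·
    (1,5)@(3, 11): e=[5,-3,0] → ·  [on edge]
    (0,6)@(1, 13): e=[7,-5,0] → ·  [on edge]
  covered (1 px):
    · · · · · · · · ·
    · · · · · · · · ·
    · · · · · · · · ·
    · · · # · · · · ·
    · · · · · · · · ·
    · · · · · · · · ·
    · · · · · · · · ·
    · · · · · · · · ·
    · · · · · · · · ·
T2:
  2·area = 48  (B↔C swapped to make it positive)
  edge (6, 12)→(2, 4): d=(-4,-8) top-left  bias=+0
  edge (2, 4)→(10, 8): d=(8,4) right/bottom  bias=-1
  edge (10, 8)→(6, 12): d=(-4,4) right/bottom  bias=-1
    (8,0)@(17, 1): e=[132,-84,0] → ·  [on edge]
    (7,1)@(15, 3): e=[108,-60,0] → ·  [on edge]
    (1,2)@(3, 5): e=[4,4,40] → #
    (2,2)@(5, 5): e=[20,-4,32] → ·
    (6,2)@(13, 5): e=[84,-36,0] → ·  [on edge]
    (1,3)@(3, 7): e=[-4,20,32] → ·
    (2,3)@(5, 7): e=[12,12,24] → #
    (3,3)@(7, 7): e=[28,4,16] → #
    (4,3)@(9, 7): e=[44,-4,8] → ·
    (5,3)@(11, 7): e=[60,-12,0] → ·  [on edge]
    (2,4)@(5, 9): e=[4,28,16] → #
    (4,4)@(9, 9): e=[36,12,0] → ·  [on edge]
    (3,5)@(7, 11): e=[12,36,0] → ·  [on edge]
    (2,6)@(5, 13): e=[-12,60,0] → ·  [on edge]
    (1,7)@(3, 15): e=[-36,84,0] → ·  [on edge]
    (0,8)@(1, 17): e=[-60,108,0] → ·  [on edge]
  covered (5 px):
    · · · · · · · · ·
    · · · · · · · · ·
    · # · · · · · · ·
    · · # # · · · · ·
    · · # # · · · · ·
    · · · · · · · · ·
    · · · · · · · · ·
    · · · · · · · · ·
    · · · · · · · · ·
T3:
  2·area = 46
  edge (13, 11)→(10, 16): d=(-3,5) right/bottom  bias=-1
  edge (10, 16)→(2, 14): d=(-8,-2) top-left  bias=+0
  edge (2, 14)→(13, 11): d=(11,-3) top-left  bias=+0
    (6,5)@(13, 11): e=[0,46,0] → ·  [on edge]
    (3,6)@(7, 13): e=[24,18,4] → #
    (4,6)@(9, 13): e=[14,22,10] → #
    (5,6)@(11, 13): e=[4,26,16] → #
    (6,6)@(13, 13): e=[-6,30,22] → ·
    (3,7)@(7, 15): e=[18,2,26] → #
    (5,7)@(11, 15): e=[-2,10,38] → ·
    (3,8)@(7, 17): e=[12,-14,48] → ·
    (4,8)@(9, 17): e=[2,-10,54] → ·
  covered (5 px):
    · · · · · · · · ·
    · · · · · · · · ·
    · · · · · · · · ·
    · · · · · · · · ·
    · · · · · · · · ·
    · · · · · · · · ·
    · · · # # # · · ·
    · · · # # · · · ·
    · · · · · · · · ·
T4:
  2·area = 36  (B↔C swapped to make it positive)
  edge (8, 10)→(4, 6): d=(-4,-4) top-left  bias=+0
  edge (4, 6)→(14, 7): d=(10,1) right/bottom  bias=-1
  edge (14, 7)→(8, 10): d=(-6,3) right/bottom  bias=-1
    (0,1)@(1, 3): e=[0,-27,63] → ·  [on edge]
    (1,2)@(3, 5): e=[0,-9,45] → ·  [on edge]
    (2,3)@(5, 7): e=[0,9,27] → #  [on edge]
    (3,3)@(7, 7): e=[8,7,21] → #
    (4,3)@(9, 7): e=[16,5,15] → #
    (5,3)@(11, 7): e=[24,3,9] → #
    (6,3)@(13, 7): e=[32,1,3] → #
    (7,3)@(15, 7): e=[40,-1,-3] → ·
    (2,4)@(5, 9): e=[-8,29,15] → ·
    (3,4)@(7, 9): e=[0,27,9] → #  [on edge]
    (5,4)@(11, 9): e=[16,23,-3] → ·
    (6,4)@(13, 9): e=[24,21,-9] → ·
    (4,5)@(9, 11): e=[0,45,-9] → ·  [on edge]
    (5,6)@(11, 13): e=[0,63,-27] → ·  [on edge]
    (6,7)@(13, 15): e=[0,81,-45] → ·  [on edge]
    (7,8)@(15, 17): e=[0,99,-63] → ·  [on edge]
  covered (7 px):
    · · · · · · · · ·
    · · · · · · · · ·
    · · · · · · · · ·
    · · # # # # # · ·
    · · · # # · · · ·
    · · · · · · · · ·
    · · · · · · · · ·
    · · · · · · · · ·
    · · · · · · · · ·

Answer: "outside"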